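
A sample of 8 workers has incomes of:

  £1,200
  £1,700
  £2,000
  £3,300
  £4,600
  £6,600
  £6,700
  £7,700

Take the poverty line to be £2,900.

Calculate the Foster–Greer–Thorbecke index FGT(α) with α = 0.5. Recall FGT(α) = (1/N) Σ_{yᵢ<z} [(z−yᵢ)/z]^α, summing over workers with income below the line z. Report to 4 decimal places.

Below the line: £1,200, £1,700, £2,000 (q = 3 of N = 8).
Shortfall ratios: (2900−1200)/2900 = 0.5862; (2900−1700)/2900 = 0.4138; (2900−2000)/2900 = 0.3103.
Raised to α = 0.5: 0.76564; 0.64327; 0.55709.
Sum = 1.965995; FGT(0.5) = 1.965995 / 8 = 0.2457.

0.2457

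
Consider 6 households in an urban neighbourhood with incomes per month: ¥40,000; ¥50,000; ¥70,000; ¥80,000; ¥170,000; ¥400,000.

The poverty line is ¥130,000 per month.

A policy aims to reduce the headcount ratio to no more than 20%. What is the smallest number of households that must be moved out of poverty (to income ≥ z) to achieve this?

3

Currently q = 4 of N = 6 are below the line (H = 0.667).
A headcount ratio of at most 20% allows at most ⌊0.20 × 6⌋ = 1 poor households.
So at least 4 − 1 = 3 must be lifted.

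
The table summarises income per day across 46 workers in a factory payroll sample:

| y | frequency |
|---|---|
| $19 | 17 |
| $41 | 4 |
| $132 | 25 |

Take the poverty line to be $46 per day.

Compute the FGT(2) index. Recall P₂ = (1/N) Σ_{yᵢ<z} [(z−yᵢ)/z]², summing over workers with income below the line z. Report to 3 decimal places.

Below z: 17×$19, 4×$41 (q = 21 of N = 46).
Shortfall ratios: (46−19)/46 = 0.5870 (×17); (46−41)/46 = 0.1087 (×4).
Squared: 0.3445 (×17); 0.0118 (×4).
Sum = 5.904064; P₂ = 5.904064 / 46 = 0.128.

0.128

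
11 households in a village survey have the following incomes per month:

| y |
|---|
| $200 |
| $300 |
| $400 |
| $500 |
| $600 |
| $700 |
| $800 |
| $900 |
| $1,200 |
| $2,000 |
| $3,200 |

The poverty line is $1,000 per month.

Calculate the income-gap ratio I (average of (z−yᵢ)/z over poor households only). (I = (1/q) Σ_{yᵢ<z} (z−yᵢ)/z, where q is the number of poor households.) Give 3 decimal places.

Below z: $200, $300, $400, $500, $600, $700, $800, $900 (q = 8 of N = 11).
Shortfall ratios (z−y)/z: 0.8000, 0.7000, 0.6000, 0.5000, 0.4000, 0.3000, 0.2000, 0.1000; sum = 3.600000.
The income-gap ratio divides by q (the poor only): 3.600000 / 8 = 0.450.

0.450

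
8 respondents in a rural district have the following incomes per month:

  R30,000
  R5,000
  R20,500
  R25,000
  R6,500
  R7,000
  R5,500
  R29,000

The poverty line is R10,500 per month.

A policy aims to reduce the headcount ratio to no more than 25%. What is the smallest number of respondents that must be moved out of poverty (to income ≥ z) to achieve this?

2

4 of the 8 respondents are poor, so H = 4/8 = 0.500.
A headcount ratio of at most 25% allows at most ⌊0.25 × 8⌋ = 2 poor respondents.
So at least 4 − 2 = 2 must be lifted.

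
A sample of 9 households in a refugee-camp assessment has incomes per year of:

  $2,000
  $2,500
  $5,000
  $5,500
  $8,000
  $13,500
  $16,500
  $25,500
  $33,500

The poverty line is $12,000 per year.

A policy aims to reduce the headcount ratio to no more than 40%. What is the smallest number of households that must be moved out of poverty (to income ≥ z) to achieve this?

2

Currently q = 5 of N = 9 are below the line (H = 0.556).
A headcount ratio of at most 40% allows at most ⌊0.40 × 9⌋ = 3 poor households.
So at least 5 − 3 = 2 must be lifted.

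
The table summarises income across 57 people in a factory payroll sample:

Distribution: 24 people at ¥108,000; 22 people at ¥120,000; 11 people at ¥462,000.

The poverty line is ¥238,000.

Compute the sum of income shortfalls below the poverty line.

¥5,716,000

Poor units: 24×¥108,000, 22×¥120,000 (q = 46 of N = 57).
Individual gaps: 24×(238000−108000) = 3120000; 22×(238000−120000) = 2596000.
Aggregate gap = ¥5,716,000.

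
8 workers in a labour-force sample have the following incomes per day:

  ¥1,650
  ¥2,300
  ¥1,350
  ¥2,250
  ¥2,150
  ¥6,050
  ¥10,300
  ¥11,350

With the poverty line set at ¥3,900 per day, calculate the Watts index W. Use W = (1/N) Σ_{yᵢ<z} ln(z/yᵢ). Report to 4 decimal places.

Below the line: ¥1,350, ¥1,650, ¥2,150, ¥2,250, ¥2,300 (q = 5 of N = 8).
Log shortfalls: ln(3900/1350) = 1.0609; ln(3900/1650) = 0.8602; ln(3900/2150) = 0.5955; ln(3900/2250) = 0.5500; ln(3900/2300) = 0.5281.
W = 3.594696 / 8 = 0.4493.

0.4493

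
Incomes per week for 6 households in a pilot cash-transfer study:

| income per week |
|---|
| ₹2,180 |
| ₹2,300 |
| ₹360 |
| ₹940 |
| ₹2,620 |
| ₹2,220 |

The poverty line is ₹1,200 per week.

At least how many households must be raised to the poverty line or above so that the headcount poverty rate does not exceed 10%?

2 of the 6 households are poor, so H = 2/6 = 0.333.
A headcount ratio of at most 10% allows at most ⌊0.10 × 6⌋ = 0 poor households.
So at least 2 − 0 = 2 must be lifted.

2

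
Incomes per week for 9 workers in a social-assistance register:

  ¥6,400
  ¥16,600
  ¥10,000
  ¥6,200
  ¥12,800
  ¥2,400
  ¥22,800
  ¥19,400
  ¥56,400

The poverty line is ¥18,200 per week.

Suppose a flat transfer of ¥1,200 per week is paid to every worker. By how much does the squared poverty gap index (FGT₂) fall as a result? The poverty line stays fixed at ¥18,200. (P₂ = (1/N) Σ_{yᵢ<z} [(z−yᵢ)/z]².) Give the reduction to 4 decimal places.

Before: below the line — ¥2,400, ¥6,200, ¥6,400, ¥10,000, ¥12,800, ¥16,600; squared poverty gap index (FGT₂) = 0.211944.
After the ¥1,200 transfer: below the line — ¥3,600, ¥7,400, ¥7,600, ¥11,200, ¥14,000, ¥17,800; squared poverty gap index (FGT₂) = 0.170725.
Reduction = 0.211944 − 0.170725 = 0.0412.

0.0412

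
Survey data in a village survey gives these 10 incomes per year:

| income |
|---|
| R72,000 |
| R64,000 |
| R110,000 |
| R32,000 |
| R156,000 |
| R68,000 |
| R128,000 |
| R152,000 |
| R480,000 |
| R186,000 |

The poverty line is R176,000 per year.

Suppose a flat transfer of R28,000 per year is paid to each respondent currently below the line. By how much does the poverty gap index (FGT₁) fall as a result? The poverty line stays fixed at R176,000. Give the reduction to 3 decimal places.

0.120

Before: below the line — R32,000, R64,000, R68,000, R72,000, R110,000, R128,000, R152,000, R156,000; poverty gap index (FGT₁) = 0.35568.
After the R28,000 transfer: below the line — R60,000, R92,000, R96,000, R100,000, R138,000, R156,000; poverty gap index (FGT₁) = 0.23523.
Reduction = 0.35568 − 0.23523 = 0.120.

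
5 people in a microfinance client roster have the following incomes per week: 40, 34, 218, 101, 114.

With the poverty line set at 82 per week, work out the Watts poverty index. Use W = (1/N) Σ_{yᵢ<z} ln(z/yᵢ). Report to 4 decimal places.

0.3196

Below the line: 34, 40 (q = 2 of N = 5).
ln(z/y) terms: ln(82/34) = 0.8804; ln(82/40) = 0.7178.
W = 1.598199 / 5 = 0.3196.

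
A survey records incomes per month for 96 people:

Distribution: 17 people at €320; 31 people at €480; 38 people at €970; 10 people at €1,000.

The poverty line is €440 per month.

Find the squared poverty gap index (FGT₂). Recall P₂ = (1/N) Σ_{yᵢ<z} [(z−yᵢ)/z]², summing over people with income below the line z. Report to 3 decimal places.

Poor units: 17×€320 (q = 17 of N = 96).
Gap ratios (z−y)/z: (440−320)/440 = 0.2727 (×17).
Squared: 0.0744 (×17).
Sum = 1.264463; P₂ = 1.264463 / 96 = 0.013.

0.013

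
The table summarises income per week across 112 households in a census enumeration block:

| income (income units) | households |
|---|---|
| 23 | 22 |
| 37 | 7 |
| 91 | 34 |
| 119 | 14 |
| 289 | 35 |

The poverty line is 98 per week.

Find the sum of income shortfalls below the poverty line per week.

Incomes under z: 22×23, 7×37, 34×91 (q = 63 of N = 112).
Individual gaps: 22×(98−23) = 1650; 7×(98−37) = 427; 34×(98−91) = 238.
Aggregate gap = 2315.

2315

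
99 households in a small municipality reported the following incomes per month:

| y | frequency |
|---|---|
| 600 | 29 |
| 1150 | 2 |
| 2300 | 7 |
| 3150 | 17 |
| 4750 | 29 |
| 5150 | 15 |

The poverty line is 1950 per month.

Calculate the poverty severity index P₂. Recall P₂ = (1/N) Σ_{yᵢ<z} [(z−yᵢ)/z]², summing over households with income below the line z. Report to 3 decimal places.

0.144

Below z: 29×600, 2×1150 (q = 31 of N = 99).
Gap ratios (z−y)/z: (1950−600)/1950 = 0.6923 (×29); (1950−1150)/1950 = 0.4103 (×2).
Squared: 0.4793 (×29); 0.1683 (×2).
Sum = 14.236029; P₂ = 14.236029 / 99 = 0.144.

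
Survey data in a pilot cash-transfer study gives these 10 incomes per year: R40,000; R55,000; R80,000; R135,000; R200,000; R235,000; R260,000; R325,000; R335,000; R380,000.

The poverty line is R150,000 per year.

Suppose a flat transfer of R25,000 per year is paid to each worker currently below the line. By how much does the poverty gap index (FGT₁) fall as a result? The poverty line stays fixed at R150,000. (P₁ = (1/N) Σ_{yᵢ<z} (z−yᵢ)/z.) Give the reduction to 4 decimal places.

0.0600

Before: below the line — R40,000, R55,000, R80,000, R135,000; poverty gap index (FGT₁) = 0.193333.
After the R25,000 transfer: below the line — R65,000, R80,000, R105,000; poverty gap index (FGT₁) = 0.133333.
Reduction = 0.193333 − 0.133333 = 0.0600.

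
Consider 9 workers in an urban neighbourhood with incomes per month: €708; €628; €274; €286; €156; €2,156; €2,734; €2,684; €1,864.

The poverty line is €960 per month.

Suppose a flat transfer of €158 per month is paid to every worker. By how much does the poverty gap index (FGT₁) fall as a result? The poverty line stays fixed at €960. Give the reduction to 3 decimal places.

0.091

Before: below the line — €156, €274, €286, €628, €708; poverty gap index (FGT₁) = 0.31806.
After the €158 transfer: below the line — €314, €432, €444, €786, €866; poverty gap index (FGT₁) = 0.22662.
Reduction = 0.31806 − 0.22662 = 0.091.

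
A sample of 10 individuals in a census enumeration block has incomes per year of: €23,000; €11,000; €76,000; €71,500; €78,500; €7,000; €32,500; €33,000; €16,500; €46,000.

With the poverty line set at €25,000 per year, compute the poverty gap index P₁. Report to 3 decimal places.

0.170

Below z: €7,000, €11,000, €16,500, €23,000 (q = 4 of N = 10).
Relative gaps: (25000−7000)/25000 = 0.7200; (25000−11000)/25000 = 0.5600; (25000−16500)/25000 = 0.3400; (25000−23000)/25000 = 0.0800.
Sum of shortfalls = 1.700000; P₁ averages over all N: 1.700000 / 10 = 0.170.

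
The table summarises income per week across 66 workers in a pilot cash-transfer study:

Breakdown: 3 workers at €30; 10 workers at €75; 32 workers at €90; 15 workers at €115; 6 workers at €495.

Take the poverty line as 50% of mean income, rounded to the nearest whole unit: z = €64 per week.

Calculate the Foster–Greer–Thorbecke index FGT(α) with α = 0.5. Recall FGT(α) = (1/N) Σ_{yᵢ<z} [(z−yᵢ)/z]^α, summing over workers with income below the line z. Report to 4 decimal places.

Below the line: 3×€30 (q = 3 of N = 66).
Gap ratios (z−y)/z: (64−30)/64 = 0.5312 (×3).
Raised to α = 0.5: 0.72887 (×3).
Sum = 2.186607; FGT(0.5) = 2.186607 / 66 = 0.0331.

0.0331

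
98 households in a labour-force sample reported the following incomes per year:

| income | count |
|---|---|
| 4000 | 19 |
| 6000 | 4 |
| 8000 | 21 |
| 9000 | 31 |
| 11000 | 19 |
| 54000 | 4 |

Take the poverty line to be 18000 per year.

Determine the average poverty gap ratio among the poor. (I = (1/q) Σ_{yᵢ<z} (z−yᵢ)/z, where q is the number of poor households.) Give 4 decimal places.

0.5532

Below the line: 19×4000, 4×6000, 21×8000, 31×9000, 19×11000 (q = 94 of N = 98).
Relative gaps: 0.7778 (×19), 0.6667 (×4), 0.5556 (×21), 0.5000 (×31), 0.3889 (×19); sum = 52.000000.
The income-gap ratio divides by q (the poor only): 52.000000 / 94 = 0.5532.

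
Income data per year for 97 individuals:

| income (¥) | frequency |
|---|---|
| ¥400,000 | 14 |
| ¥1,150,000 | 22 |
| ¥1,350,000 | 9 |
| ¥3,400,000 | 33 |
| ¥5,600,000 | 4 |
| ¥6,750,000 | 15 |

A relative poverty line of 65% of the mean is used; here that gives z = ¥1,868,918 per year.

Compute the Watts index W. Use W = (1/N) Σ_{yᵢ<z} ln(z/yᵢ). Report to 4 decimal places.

Incomes under z: 14×¥400,000, 22×¥1,150,000, 9×¥1,350,000 (q = 45 of N = 97).
Log shortfalls: ln(1868918/400000) = 1.5417 (×14); ln(1868918/1150000) = 0.4856 (×22); ln(1868918/1350000) = 0.3253 (×9).
W = 35.193551 / 97 = 0.3628.

0.3628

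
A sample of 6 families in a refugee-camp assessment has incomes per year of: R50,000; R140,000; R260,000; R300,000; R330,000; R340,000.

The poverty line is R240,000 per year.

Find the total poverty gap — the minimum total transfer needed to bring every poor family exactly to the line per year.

R290,000

Poor units: R50,000, R140,000 (q = 2 of N = 6).
Individual gaps: 240000−50000 = 190000; 240000−140000 = 100000.
Aggregate gap = R290,000.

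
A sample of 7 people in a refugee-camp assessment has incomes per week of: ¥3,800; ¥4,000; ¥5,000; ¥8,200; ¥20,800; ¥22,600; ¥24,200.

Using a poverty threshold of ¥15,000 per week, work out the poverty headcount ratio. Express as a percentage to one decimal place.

57.1%

4 of the 7 people have income below ¥15,000.
H = 4/7 = 57.1%.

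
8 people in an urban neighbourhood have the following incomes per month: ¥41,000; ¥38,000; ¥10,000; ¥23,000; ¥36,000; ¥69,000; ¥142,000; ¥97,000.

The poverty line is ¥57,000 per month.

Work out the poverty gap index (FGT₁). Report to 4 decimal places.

0.3004

Poor units: ¥10,000, ¥23,000, ¥36,000, ¥38,000, ¥41,000 (q = 5 of N = 8).
Relative gaps: (57000−10000)/57000 = 0.8246; (57000−23000)/57000 = 0.5965; (57000−36000)/57000 = 0.3684; (57000−38000)/57000 = 0.3333; (57000−41000)/57000 = 0.2807.
Sum of shortfalls = 2.403509; P₁ averages over all N: 2.403509 / 8 = 0.3004.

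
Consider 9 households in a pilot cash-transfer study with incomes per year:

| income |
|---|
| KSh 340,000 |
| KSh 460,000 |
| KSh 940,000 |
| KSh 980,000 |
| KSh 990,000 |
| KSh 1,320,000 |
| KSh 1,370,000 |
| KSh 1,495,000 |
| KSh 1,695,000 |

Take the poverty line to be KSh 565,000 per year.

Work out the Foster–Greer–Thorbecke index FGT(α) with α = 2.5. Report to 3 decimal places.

0.013

Poor units: KSh 340,000, KSh 460,000 (q = 2 of N = 9).
Normalized shortfalls: (565000−340000)/565000 = 0.3982; (565000−460000)/565000 = 0.1858.
Raised to α = 2.5: 0.10008; 0.01489.
Sum = 0.114966; FGT(2.5) = 0.114966 / 9 = 0.013.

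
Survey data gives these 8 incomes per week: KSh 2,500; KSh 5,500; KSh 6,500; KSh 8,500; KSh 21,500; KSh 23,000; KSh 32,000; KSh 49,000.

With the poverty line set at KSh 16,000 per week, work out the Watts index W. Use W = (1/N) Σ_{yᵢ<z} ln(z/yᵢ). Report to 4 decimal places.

Below the line: KSh 2,500, KSh 5,500, KSh 6,500, KSh 8,500 (q = 4 of N = 8).
Log shortfalls: ln(16000/2500) = 1.8563; ln(16000/5500) = 1.0678; ln(16000/6500) = 0.9008; ln(16000/8500) = 0.6325.
W = 4.457448 / 8 = 0.5572.

0.5572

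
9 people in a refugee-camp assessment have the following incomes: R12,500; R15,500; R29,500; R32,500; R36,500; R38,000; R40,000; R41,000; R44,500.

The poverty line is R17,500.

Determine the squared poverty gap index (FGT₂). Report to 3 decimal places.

Below the line: R12,500, R15,500 (q = 2 of N = 9).
Shortfall ratios: (17500−12500)/17500 = 0.2857; (17500−15500)/17500 = 0.1143.
Squared: 0.0816; 0.0131.
Sum = 0.094694; P₂ = 0.094694 / 9 = 0.011.

0.011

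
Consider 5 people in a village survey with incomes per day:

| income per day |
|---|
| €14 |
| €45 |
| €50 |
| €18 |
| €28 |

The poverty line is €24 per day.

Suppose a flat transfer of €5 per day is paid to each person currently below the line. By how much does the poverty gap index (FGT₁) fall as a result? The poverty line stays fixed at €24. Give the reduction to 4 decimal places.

0.0833

Before: below the line — €14, €18; poverty gap index (FGT₁) = 0.133333.
After the €5 transfer: below the line — €19, €23; poverty gap index (FGT₁) = 0.050000.
Reduction = 0.133333 − 0.050000 = 0.0833.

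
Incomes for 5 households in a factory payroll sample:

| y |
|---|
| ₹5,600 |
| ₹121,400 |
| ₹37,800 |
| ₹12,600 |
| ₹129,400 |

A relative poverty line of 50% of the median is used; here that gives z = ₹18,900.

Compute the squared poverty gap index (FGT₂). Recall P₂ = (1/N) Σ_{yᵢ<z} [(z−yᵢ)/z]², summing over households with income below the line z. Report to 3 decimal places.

0.121

Poor units: ₹5,600, ₹12,600 (q = 2 of N = 5).
Relative gaps: (18900−5600)/18900 = 0.7037; (18900−12600)/18900 = 0.3333.
Squared: 0.4952; 0.1111.
Sum = 0.606310; P₂ = 0.606310 / 5 = 0.121.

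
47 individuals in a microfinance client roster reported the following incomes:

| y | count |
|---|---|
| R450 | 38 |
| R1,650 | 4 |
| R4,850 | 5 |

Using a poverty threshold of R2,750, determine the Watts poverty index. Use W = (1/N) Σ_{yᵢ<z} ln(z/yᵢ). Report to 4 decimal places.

Poor units: 38×R450, 4×R1,650 (q = 42 of N = 47).
Log gaps: ln(2750/450) = 1.8101 (×38); ln(2750/1650) = 0.5108 (×4).
W = 70.827430 / 47 = 1.5070.

1.5070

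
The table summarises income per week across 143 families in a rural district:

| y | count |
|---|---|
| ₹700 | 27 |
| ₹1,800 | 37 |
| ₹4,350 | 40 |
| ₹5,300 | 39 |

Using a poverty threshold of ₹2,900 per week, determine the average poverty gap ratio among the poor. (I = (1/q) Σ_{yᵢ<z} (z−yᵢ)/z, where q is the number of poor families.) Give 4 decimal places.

0.5393

Poor units: 27×₹700, 37×₹1,800 (q = 64 of N = 143).
Shortfall ratios (z−y)/z: 0.7586 (×27), 0.3793 (×37); sum = 34.517241.
The income-gap ratio divides by q (the poor only): 34.517241 / 64 = 0.5393.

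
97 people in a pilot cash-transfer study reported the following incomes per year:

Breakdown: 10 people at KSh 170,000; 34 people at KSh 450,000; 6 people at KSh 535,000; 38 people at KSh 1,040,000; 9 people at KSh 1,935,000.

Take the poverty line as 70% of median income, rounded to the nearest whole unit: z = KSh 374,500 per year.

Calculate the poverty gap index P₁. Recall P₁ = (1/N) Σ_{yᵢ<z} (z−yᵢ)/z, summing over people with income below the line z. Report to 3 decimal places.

Below z: 10×KSh 170,000 (q = 10 of N = 97).
Shortfall ratios: (374500−170000)/374500 = 0.5461 (×10).
Sum of shortfalls = 5.460614; P₁ averages over all N: 5.460614 / 97 = 0.056.

0.056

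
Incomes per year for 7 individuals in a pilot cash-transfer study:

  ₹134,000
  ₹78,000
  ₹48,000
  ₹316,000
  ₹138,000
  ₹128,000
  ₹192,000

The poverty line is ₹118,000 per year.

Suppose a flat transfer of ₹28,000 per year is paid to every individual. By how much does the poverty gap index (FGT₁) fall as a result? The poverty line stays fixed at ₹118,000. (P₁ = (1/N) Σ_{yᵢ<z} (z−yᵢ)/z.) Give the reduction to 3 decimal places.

Before: below the line — ₹48,000, ₹78,000; poverty gap index (FGT₁) = 0.13317.
After the ₹28,000 transfer: below the line — ₹76,000, ₹106,000; poverty gap index (FGT₁) = 0.06538.
Reduction = 0.13317 − 0.06538 = 0.068.

0.068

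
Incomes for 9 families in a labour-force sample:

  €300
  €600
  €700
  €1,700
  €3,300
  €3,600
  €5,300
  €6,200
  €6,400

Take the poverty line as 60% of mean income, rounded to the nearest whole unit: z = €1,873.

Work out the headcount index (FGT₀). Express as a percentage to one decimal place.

44.4%

4 of the 9 families have income below €1,873.
H = 4/9 = 44.4%.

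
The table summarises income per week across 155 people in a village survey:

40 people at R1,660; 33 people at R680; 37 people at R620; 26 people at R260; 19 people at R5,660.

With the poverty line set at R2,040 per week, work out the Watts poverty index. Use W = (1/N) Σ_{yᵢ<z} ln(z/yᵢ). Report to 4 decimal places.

Below z: 26×R260, 37×R620, 33×R680, 40×R1,660 (q = 136 of N = 155).
ln(z/y) terms: ln(2040/260) = 2.0600 (×26); ln(2040/620) = 1.1910 (×37); ln(2040/680) = 1.0986 (×33); ln(2040/1660) = 0.2061 (×40).
W = 142.126571 / 155 = 0.9169.

0.9169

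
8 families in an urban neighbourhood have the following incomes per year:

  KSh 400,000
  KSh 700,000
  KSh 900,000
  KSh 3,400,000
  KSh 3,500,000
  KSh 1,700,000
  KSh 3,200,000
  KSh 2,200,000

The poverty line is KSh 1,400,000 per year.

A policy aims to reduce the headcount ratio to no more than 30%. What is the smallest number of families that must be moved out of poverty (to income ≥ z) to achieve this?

Currently q = 3 of N = 8 are below the line (H = 0.375).
A headcount ratio of at most 30% allows at most ⌊0.30 × 8⌋ = 2 poor families.
So at least 3 − 2 = 1 must be lifted.

1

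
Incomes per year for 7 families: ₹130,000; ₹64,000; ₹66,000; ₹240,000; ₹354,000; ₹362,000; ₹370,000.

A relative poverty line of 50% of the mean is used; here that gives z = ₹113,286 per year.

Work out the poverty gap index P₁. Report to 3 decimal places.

0.122

Poor units: ₹64,000, ₹66,000 (q = 2 of N = 7).
Normalized shortfalls: (113286−64000)/113286 = 0.4351; (113286−66000)/113286 = 0.4174.
Sum of shortfalls = 0.852462; P₁ averages over all N: 0.852462 / 7 = 0.122.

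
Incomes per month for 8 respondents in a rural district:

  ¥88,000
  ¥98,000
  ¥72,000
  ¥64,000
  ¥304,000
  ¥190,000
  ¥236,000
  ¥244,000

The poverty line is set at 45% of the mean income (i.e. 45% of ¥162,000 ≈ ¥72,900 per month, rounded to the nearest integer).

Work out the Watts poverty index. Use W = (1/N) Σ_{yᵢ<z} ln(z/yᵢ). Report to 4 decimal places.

Below z: ¥64,000, ¥72,000 (q = 2 of N = 8).
ln(z/y) terms: ln(72900/64000) = 0.1302; ln(72900/72000) = 0.0124.
W = 0.142628 / 8 = 0.0178.

0.0178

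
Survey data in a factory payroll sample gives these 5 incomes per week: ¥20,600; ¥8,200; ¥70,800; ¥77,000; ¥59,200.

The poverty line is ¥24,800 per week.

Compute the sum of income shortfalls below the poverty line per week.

¥20,800

Below z: ¥8,200, ¥20,600 (q = 2 of N = 5).
Individual gaps: 24800−8200 = 16600; 24800−20600 = 4200.
Aggregate gap = ¥20,800.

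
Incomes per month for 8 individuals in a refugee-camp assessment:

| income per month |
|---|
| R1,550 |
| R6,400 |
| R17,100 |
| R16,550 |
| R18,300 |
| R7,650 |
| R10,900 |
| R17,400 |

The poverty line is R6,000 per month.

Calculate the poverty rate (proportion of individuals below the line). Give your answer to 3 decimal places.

0.125

1 of the 8 individuals have income below R6,000.
H = 1/8 = 0.125.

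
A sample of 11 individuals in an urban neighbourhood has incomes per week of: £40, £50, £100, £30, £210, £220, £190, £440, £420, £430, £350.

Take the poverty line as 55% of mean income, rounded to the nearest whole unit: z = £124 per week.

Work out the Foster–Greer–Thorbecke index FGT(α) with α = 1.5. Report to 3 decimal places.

0.160

Below the line: £30, £40, £50, £100 (q = 4 of N = 11).
Relative gaps: (124−30)/124 = 0.7581; (124−40)/124 = 0.6774; (124−50)/124 = 0.5968; (124−100)/124 = 0.1935.
Raised to α = 1.5: 0.66002; 0.55755; 0.46101; 0.08515.
Sum = 1.763742; FGT(1.5) = 1.763742 / 11 = 0.160.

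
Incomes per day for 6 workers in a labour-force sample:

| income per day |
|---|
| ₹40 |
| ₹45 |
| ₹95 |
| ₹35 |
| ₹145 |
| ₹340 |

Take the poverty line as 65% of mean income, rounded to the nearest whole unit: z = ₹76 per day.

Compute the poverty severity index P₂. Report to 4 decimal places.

0.1136

Below the line: ₹35, ₹40, ₹45 (q = 3 of N = 6).
Shortfall ratios: (76−35)/76 = 0.5395; (76−40)/76 = 0.4737; (76−45)/76 = 0.4079.
Squared: 0.2910; 0.2244; 0.1664.
Sum = 0.681787; P₂ = 0.681787 / 6 = 0.1136.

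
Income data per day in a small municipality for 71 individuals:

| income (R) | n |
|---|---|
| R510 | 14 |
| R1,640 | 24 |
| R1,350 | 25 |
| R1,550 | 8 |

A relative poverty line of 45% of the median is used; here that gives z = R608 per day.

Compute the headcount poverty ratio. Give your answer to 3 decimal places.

14 of the 71 individuals have income below R608.
H = 14/71 = 0.197.

0.197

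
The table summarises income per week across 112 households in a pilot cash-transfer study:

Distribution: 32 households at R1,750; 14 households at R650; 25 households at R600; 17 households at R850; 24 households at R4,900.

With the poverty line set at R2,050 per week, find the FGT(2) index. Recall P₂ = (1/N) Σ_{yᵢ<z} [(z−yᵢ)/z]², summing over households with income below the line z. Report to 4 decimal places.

Incomes under z: 25×R600, 14×R650, 17×R850, 32×R1,750 (q = 88 of N = 112).
Relative gaps: (2050−600)/2050 = 0.7073 (×25); (2050−650)/2050 = 0.6829 (×14); (2050−850)/2050 = 0.5854 (×17); (2050−1750)/2050 = 0.1463 (×32).
Squared: 0.5003 (×25); 0.4664 (×14); 0.3427 (×17); 0.0214 (×32).
Sum = 25.547293; P₂ = 25.547293 / 112 = 0.2281.

0.2281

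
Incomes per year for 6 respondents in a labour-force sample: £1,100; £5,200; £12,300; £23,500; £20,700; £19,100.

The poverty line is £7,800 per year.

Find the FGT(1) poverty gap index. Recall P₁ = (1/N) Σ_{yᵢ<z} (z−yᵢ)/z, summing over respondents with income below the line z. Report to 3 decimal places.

0.199

Below the line: £1,100, £5,200 (q = 2 of N = 6).
Shortfall ratios: (7800−1100)/7800 = 0.8590; (7800−5200)/7800 = 0.3333.
Σ = 1.192308. Dividing by the full population N = 6 gives P₁ = 0.199.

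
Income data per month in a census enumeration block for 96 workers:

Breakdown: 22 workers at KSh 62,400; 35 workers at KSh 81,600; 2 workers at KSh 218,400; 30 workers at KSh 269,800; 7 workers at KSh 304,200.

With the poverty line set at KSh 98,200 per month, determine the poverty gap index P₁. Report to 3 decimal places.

0.145

Below the line: 22×KSh 62,400, 35×KSh 81,600 (q = 57 of N = 96).
Gap ratios (z−y)/z: (98200−62400)/98200 = 0.3646 (×22); (98200−81600)/98200 = 0.1690 (×35).
Σ = 13.936864. Dividing by the full population N = 96 gives P₁ = 0.145.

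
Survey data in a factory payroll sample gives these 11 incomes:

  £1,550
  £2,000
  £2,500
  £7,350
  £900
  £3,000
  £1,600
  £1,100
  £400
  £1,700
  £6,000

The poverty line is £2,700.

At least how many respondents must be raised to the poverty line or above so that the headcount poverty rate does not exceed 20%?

6

Currently q = 8 of N = 11 are below the line (H = 0.727).
A headcount ratio of at most 20% allows at most ⌊0.20 × 11⌋ = 2 poor respondents.
So at least 8 − 2 = 6 must be lifted.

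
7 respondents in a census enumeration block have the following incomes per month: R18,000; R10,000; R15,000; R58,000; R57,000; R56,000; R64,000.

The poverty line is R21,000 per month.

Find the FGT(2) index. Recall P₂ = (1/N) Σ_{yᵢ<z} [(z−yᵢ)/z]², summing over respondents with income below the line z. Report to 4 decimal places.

0.0538

Below the line: R10,000, R15,000, R18,000 (q = 3 of N = 7).
Normalized shortfalls: (21000−10000)/21000 = 0.5238; (21000−15000)/21000 = 0.2857; (21000−18000)/21000 = 0.1429.
Squared: 0.2744; 0.0816; 0.0204.
Sum = 0.376417; P₂ = 0.376417 / 7 = 0.0538.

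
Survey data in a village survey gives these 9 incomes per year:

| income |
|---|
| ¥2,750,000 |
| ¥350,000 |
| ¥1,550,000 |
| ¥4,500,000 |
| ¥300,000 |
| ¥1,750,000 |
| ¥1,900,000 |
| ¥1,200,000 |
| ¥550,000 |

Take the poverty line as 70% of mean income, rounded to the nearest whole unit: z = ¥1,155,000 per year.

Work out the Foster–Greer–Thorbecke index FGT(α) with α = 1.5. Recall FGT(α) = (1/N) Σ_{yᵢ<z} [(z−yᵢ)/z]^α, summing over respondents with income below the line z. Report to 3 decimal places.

0.178

Incomes under z: ¥300,000, ¥350,000, ¥550,000 (q = 3 of N = 9).
Normalized shortfalls: (1155000−300000)/1155000 = 0.7403; (1155000−350000)/1155000 = 0.6970; (1155000−550000)/1155000 = 0.5238.
Raised to α = 1.5: 0.63691; 0.58186; 0.37911.
Sum = 1.597876; FGT(1.5) = 1.597876 / 9 = 0.178.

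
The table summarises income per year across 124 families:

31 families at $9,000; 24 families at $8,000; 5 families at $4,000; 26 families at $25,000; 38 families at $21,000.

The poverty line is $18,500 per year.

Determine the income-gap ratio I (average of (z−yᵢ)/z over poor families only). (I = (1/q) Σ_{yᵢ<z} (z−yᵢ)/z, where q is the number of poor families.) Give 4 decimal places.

Poor units: 5×$4,000, 24×$8,000, 31×$9,000 (q = 60 of N = 124).
Shortfall ratios (z−y)/z: 0.7838 (×5), 0.5676 (×24), 0.5135 (×31); sum = 33.459459.
The income-gap ratio divides by q (the poor only): 33.459459 / 60 = 0.5577.

0.5577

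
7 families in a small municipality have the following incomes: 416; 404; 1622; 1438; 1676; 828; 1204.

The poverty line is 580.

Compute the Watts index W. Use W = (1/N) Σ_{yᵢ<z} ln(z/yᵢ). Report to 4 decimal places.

Below the line: 404, 416 (q = 2 of N = 7).
ln(z/y) terms: ln(580/404) = 0.3616; ln(580/416) = 0.3323.
W = 0.693956 / 7 = 0.0991.

0.0991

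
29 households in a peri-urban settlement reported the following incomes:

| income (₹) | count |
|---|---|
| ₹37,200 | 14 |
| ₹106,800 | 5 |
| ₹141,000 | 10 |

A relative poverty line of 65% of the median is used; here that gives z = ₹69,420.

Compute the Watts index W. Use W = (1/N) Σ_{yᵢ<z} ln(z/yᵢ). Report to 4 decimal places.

Incomes under z: 14×₹37,200 (q = 14 of N = 29).
Log gaps: ln(69420/37200) = 0.6239 (×14).
W = 8.734127 / 29 = 0.3012.

0.3012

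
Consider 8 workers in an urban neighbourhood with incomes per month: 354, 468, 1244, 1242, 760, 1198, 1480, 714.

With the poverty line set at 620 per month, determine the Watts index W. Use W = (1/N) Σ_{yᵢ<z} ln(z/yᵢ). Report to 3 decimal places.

Below the line: 354, 468 (q = 2 of N = 8).
Log shortfalls: ln(620/354) = 0.5604; ln(620/468) = 0.2813.
W = 0.841674 / 8 = 0.105.

0.105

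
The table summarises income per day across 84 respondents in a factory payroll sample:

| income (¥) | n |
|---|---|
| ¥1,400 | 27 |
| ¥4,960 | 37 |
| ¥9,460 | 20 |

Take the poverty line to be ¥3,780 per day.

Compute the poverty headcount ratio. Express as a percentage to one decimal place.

27 of the 84 respondents have income below ¥3,780.
H = 27/84 = 32.1%.

32.1%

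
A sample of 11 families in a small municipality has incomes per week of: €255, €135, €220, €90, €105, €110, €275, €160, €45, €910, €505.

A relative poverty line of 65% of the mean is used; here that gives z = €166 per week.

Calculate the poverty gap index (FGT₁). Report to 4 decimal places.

Below z: €45, €90, €105, €110, €135, €160 (q = 6 of N = 11).
Normalized shortfalls: (166−45)/166 = 0.7289; (166−90)/166 = 0.4578; (166−105)/166 = 0.3675; (166−110)/166 = 0.3373; (166−135)/166 = 0.1867; (166−160)/166 = 0.0361.
Σ = 2.114458. Dividing by the full population N = 11 gives P₁ = 0.1922.

0.1922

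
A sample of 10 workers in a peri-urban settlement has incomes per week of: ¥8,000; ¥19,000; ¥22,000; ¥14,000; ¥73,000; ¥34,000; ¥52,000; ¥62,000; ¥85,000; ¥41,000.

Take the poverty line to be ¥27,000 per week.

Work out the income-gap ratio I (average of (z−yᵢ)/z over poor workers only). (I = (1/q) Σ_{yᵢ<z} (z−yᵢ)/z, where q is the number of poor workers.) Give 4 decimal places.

Below z: ¥8,000, ¥14,000, ¥19,000, ¥22,000 (q = 4 of N = 10).
Relative gaps: 0.7037, 0.4815, 0.2963, 0.1852; sum = 1.666667.
The income-gap ratio divides by q (the poor only): 1.666667 / 4 = 0.4167.

0.4167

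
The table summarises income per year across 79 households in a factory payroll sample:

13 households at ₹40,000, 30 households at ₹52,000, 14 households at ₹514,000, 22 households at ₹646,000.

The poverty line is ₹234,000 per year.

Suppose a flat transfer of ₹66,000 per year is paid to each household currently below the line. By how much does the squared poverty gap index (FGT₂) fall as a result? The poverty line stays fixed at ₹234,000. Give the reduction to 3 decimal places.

0.200

Before: below the line — 13×₹40,000, 30×₹52,000; squared poverty gap index (FGT₂) = 0.34283.
After the ₹66,000 transfer: below the line — 13×₹106,000, 30×₹118,000; squared poverty gap index (FGT₂) = 0.14256.
Reduction = 0.34283 − 0.14256 = 0.200.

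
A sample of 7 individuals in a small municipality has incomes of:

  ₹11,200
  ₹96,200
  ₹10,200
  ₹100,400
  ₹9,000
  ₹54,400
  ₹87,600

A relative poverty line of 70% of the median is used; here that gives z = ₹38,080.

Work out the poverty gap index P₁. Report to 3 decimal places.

Poor units: ₹9,000, ₹10,200, ₹11,200 (q = 3 of N = 7).
Gap ratios (z−y)/z: (38080−9000)/38080 = 0.7637; (38080−10200)/38080 = 0.7321; (38080−11200)/38080 = 0.7059.
Sum of shortfalls = 2.201681; P₁ averages over all N: 2.201681 / 7 = 0.315.

0.315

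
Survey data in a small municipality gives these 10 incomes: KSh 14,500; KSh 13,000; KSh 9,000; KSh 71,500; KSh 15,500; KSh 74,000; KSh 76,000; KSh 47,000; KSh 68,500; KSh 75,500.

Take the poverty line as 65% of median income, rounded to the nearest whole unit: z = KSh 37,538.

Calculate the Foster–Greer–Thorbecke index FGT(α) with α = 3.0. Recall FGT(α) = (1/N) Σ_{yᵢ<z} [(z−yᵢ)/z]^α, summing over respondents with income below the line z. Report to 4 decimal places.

Below z: KSh 9,000, KSh 13,000, KSh 14,500, KSh 15,500 (q = 4 of N = 10).
Relative gaps: (37538−9000)/37538 = 0.7602; (37538−13000)/37538 = 0.6537; (37538−14500)/37538 = 0.6137; (37538−15500)/37538 = 0.5871.
Raised to α = 3.0: 0.43940; 0.27932; 0.23116; 0.20235.
Sum = 1.152233; FGT(3.0) = 1.152233 / 10 = 0.1152.

0.1152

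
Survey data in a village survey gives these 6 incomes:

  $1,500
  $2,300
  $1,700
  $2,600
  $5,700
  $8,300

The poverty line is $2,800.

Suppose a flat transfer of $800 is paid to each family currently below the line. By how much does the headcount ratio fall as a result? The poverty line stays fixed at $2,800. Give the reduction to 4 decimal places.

Before: below the line — $1,500, $1,700, $2,300, $2,600; headcount ratio = 0.666667.
After the $800 transfer: below the line — $2,300, $2,500; headcount ratio = 0.333333.
Reduction = 0.666667 − 0.333333 = 0.3333.

0.3333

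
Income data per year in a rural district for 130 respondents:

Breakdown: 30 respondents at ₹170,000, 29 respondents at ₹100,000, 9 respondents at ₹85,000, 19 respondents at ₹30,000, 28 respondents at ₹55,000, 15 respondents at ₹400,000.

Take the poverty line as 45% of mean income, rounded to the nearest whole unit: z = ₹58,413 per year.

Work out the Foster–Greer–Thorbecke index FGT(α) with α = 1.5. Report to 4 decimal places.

Incomes under z: 19×₹30,000, 28×₹55,000 (q = 47 of N = 130).
Gap ratios (z−y)/z: (58413−30000)/58413 = 0.4864 (×19); (58413−55000)/58413 = 0.0584 (×28).
Raised to α = 1.5: 0.33924 (×19); 0.01412 (×28).
Sum = 6.841080; FGT(1.5) = 6.841080 / 130 = 0.0526.

0.0526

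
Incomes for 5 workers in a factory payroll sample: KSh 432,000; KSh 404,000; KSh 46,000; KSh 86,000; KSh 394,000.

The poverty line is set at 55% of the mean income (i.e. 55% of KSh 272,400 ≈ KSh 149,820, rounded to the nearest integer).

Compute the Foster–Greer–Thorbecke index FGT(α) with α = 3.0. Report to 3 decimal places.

Incomes under z: KSh 46,000, KSh 86,000 (q = 2 of N = 5).
Gap ratios (z−y)/z: (149820−46000)/149820 = 0.6930; (149820−86000)/149820 = 0.4260.
Raised to α = 3.0: 0.33276; 0.07730.
Sum = 0.410059; FGT(3.0) = 0.410059 / 5 = 0.082.

0.082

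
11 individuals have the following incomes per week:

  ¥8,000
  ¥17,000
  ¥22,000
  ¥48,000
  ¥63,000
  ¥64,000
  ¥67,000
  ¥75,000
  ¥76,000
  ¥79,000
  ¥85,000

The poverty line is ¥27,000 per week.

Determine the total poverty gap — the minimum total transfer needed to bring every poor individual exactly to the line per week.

Poor units: ¥8,000, ¥17,000, ¥22,000 (q = 3 of N = 11).
Individual gaps: 27000−8000 = 19000; 27000−17000 = 10000; 27000−22000 = 5000.
Aggregate gap = ¥34,000.

¥34,000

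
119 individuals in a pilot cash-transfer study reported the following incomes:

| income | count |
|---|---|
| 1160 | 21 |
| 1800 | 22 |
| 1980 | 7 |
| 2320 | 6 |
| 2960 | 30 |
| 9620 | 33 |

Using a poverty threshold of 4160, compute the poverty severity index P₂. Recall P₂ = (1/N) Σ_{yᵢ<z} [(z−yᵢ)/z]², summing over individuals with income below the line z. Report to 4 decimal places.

Poor units: 21×1160, 22×1800, 7×1980, 6×2320, 30×2960 (q = 86 of N = 119).
Gap ratios (z−y)/z: (4160−1160)/4160 = 0.7212 (×21); (4160−1800)/4160 = 0.5673 (×22); (4160−1980)/4160 = 0.5240 (×7); (4160−2320)/4160 = 0.4423 (×6); (4160−2960)/4160 = 0.2885 (×30).
Squared: 0.5201 (×21); 0.3218 (×22); 0.2746 (×7); 0.1956 (×6); 0.0832 (×30).
Sum = 23.594189; P₂ = 23.594189 / 119 = 0.1983.

0.1983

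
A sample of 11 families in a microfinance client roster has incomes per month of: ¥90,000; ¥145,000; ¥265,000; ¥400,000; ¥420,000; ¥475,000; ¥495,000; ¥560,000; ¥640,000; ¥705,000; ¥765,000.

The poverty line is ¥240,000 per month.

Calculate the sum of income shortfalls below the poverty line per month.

Poor units: ¥90,000, ¥145,000 (q = 2 of N = 11).
Individual gaps: 240000−90000 = 150000; 240000−145000 = 95000.
Aggregate gap = ¥245,000.

¥245,000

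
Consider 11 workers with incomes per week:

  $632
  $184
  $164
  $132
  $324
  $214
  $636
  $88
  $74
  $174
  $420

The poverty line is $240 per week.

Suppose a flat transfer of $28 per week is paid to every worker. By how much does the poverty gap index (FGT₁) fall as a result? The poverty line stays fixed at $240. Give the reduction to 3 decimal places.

Before: below the line — $74, $88, $132, $164, $174, $184, $214; poverty gap index (FGT₁) = 0.24621.
After the $28 transfer: below the line — $102, $116, $160, $192, $202, $212; poverty gap index (FGT₁) = 0.17273.
Reduction = 0.24621 − 0.17273 = 0.073.

0.073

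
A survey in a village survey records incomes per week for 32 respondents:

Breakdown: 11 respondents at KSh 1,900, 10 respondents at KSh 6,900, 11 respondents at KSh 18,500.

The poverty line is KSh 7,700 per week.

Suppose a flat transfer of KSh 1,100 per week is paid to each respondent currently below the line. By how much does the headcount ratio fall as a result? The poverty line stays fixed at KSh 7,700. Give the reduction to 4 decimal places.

0.3125

Before: below the line — 11×KSh 1,900, 10×KSh 6,900; headcount ratio = 0.656250.
After the KSh 1,100 transfer: below the line — 11×KSh 3,000; headcount ratio = 0.343750.
Reduction = 0.656250 − 0.343750 = 0.3125.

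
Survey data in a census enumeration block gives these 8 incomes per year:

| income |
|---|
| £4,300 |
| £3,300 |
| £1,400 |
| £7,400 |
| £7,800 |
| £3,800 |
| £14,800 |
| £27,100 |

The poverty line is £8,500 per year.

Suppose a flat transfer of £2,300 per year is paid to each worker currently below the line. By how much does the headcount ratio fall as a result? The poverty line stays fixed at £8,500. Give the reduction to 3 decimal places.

0.250

Before: below the line — £1,400, £3,300, £3,800, £4,300, £7,400, £7,800; headcount ratio = 0.75000.
After the £2,300 transfer: below the line — £3,700, £5,600, £6,100, £6,600; headcount ratio = 0.50000.
Reduction = 0.75000 − 0.50000 = 0.250.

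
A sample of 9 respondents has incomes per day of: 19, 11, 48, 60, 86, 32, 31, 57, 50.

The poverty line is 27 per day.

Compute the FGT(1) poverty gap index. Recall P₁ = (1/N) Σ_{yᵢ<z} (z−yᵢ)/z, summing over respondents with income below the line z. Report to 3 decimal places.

Poor units: 11, 19 (q = 2 of N = 9).
Normalized shortfalls: (27−11)/27 = 0.5926; (27−19)/27 = 0.2963.
Σ = 0.888889. Dividing by the full population N = 9 gives P₁ = 0.099.

0.099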